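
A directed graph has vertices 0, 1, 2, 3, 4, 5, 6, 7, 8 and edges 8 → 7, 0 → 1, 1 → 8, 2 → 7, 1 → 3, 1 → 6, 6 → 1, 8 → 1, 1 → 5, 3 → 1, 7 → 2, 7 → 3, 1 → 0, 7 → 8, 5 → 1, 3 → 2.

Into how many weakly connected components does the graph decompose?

From 0: component {0, 1, 2, 3, 5, 6, 7, 8}.
From 4: component {4}.
That's 2 components.

2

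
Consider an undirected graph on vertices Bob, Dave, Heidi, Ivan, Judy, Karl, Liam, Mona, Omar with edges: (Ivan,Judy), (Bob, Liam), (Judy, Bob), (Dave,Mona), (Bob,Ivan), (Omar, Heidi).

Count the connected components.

4

From Bob: component {Bob, Ivan, Judy, Liam}.
From Dave: component {Dave, Mona}.
From Heidi: component {Heidi, Omar}.
From Karl: component {Karl}.
That's 4 components.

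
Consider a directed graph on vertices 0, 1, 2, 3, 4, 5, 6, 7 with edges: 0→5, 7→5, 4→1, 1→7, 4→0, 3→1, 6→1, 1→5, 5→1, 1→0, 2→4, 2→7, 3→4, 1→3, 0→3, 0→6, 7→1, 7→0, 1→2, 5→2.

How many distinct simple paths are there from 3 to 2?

15

3→1→0→5→2
3→1→2
3→1→5→2
3→1→7→0→5→2
3→1→7→5→2
3→4→0→5→1→2
3→4→0→5→2
3→4→0→6→1→2
3→4→0→6→1→5→2
3→4→0→6→1→7→5→2
3→4→1→0→5→2
3→4→1→2
3→4→1→5→2
3→4→1→7→0→5→2
3→4→1→7→5→2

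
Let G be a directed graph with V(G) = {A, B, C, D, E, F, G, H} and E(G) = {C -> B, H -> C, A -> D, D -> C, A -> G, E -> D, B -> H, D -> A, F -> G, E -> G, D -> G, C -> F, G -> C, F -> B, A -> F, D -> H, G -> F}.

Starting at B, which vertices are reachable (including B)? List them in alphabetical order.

B, C, F, G, H

Start at B.
Its neighbours: H.
Then their neighbours: C.
Then next layer: F.
Then next layer: G.
Nothing further is reachable.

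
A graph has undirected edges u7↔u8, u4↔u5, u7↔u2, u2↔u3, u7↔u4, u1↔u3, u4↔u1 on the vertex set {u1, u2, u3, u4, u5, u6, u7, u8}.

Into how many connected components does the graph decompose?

From u1: component {u1, u2, u3, u4, u5, u7, u8}.
From u6: component {u6}.
That's 2 components.

2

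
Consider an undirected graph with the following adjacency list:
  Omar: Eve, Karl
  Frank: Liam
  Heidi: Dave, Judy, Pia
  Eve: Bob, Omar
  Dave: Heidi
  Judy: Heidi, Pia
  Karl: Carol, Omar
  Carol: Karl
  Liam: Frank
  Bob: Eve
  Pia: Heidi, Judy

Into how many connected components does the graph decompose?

From Bob: component {Bob, Carol, Eve, Karl, Omar}.
From Dave: component {Dave, Heidi, Judy, Pia}.
From Frank: component {Frank, Liam}.
That's 3 components.

3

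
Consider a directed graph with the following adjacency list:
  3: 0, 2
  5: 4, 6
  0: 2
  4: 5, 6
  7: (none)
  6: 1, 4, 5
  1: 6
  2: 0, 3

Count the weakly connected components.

From 0: component {0, 2, 3}.
From 1: component {1, 4, 5, 6}.
From 7: component {7}.
That's 3 components.

3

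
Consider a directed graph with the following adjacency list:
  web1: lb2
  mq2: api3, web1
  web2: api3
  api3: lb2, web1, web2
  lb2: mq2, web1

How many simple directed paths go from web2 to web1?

web2→api3→lb2→mq2→web1
web2→api3→lb2→web1
web2→api3→web1

3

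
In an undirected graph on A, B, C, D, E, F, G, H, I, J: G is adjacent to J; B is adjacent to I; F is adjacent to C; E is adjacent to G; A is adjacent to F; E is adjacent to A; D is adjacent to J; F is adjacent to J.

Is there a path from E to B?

No

Explore from E.
Distance 1: reach A, G.
Distance 2: reach F, J.
Distance 3: reach C, D.
The search is exhausted without reaching B; it lies in a different component.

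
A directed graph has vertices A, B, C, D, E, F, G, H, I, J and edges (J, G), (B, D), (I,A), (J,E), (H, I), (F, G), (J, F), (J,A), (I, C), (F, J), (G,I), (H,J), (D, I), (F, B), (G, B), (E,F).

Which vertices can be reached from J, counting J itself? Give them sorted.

A, B, C, D, E, F, G, I, J

Start at J.
Its neighbours: A, E, F, G.
Then their neighbours: B, I.
Then next layer: C, D.
Nothing further is reachable.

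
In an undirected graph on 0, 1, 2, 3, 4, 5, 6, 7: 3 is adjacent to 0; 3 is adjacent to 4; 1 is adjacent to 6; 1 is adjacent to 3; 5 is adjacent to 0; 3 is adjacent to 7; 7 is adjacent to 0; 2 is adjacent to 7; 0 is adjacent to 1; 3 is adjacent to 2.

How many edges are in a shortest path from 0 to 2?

Distance 0: 0.
Distance 1: 1, 3, 5, 7.
Distance 2: 2, 4, 6 — contains 2.

2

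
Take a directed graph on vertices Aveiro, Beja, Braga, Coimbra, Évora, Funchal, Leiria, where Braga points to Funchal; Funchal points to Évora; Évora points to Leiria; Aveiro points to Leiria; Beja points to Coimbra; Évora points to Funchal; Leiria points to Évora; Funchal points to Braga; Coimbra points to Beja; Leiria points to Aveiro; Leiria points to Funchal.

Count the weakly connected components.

From Aveiro: component {Aveiro, Braga, Évora, Funchal, Leiria}.
From Beja: component {Beja, Coimbra}.
That's 2 components.

2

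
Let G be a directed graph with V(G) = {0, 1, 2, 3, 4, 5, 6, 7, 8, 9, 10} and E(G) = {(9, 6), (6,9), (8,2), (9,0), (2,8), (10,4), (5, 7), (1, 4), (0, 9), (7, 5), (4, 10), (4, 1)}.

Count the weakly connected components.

5

From 0: component {0, 6, 9}.
From 1: component {1, 4, 10}.
From 2: component {2, 8}.
From 3: component {3}.
From 5: component {5, 7}.
That's 5 components.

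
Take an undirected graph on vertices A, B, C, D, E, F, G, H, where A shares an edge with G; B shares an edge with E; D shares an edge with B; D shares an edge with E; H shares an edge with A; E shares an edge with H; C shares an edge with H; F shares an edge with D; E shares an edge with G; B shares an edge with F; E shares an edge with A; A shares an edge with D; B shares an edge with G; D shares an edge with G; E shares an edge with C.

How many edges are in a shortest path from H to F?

3

Distance 0: H.
Distance 1: A, C, E.
Distance 2: B, D, G.
Distance 3: F — contains F.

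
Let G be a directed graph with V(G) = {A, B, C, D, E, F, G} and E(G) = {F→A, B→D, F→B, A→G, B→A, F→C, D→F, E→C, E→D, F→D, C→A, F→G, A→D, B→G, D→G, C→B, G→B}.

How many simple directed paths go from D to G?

D→F→A→G
D→F→B→A→G
D→F→B→G
D→F→C→A→G
D→F→C→B→A→G
D→F→C→B→G
D→F→G
D→G

8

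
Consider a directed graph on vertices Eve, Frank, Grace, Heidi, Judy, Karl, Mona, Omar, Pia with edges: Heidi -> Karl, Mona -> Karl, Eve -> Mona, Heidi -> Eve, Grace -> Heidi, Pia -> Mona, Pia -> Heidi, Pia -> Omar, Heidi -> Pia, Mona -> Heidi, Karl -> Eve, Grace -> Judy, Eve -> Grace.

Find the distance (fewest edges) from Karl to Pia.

Distance 0: Karl.
Distance 1: Eve.
Distance 2: Grace, Mona.
Distance 3: Heidi, Judy.
Distance 4: Pia — contains Pia.

4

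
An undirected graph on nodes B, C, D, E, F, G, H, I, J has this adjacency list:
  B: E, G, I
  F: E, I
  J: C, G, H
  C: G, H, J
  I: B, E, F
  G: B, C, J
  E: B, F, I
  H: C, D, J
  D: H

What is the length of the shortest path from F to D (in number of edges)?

6

Distance 0: F.
Distance 1: E, I.
Distance 2: B.
Distance 3: G.
Distance 4: C, J.
Distance 5: H.
Distance 6: D — contains D.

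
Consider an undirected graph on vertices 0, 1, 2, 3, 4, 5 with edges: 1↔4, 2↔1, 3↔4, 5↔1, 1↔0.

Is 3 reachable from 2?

Explore from 2.
Distance 1: reach 1.
Distance 2: reach 0, 4, 5.
Distance 3: reach 3.
Found 3.

Yes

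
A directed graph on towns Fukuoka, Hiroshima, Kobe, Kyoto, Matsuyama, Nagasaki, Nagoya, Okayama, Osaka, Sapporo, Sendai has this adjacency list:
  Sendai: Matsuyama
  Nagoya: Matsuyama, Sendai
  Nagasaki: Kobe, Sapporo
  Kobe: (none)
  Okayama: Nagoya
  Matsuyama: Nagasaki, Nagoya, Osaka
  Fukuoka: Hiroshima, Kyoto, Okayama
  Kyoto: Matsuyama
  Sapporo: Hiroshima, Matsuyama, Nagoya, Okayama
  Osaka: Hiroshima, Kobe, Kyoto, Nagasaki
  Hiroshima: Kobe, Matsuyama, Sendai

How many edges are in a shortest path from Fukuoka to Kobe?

Distance 0: Fukuoka.
Distance 1: Hiroshima, Kyoto, Okayama.
Distance 2: Kobe, Matsuyama, Nagoya, Sendai — contains Kobe.

2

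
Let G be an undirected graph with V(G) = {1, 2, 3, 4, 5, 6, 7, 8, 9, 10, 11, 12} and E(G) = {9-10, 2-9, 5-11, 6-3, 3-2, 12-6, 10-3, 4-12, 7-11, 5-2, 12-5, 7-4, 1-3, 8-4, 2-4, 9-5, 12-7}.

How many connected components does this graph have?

From 1: component {1, 2, 3, 4, 5, 6, 7, 8, 9, 10, 11, 12}.
That's 1 component.

1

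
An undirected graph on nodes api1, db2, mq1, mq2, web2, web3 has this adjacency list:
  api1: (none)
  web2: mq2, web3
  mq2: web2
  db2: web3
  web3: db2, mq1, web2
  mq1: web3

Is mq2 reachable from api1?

No

api1 has no edges, so nothing is reachable from it.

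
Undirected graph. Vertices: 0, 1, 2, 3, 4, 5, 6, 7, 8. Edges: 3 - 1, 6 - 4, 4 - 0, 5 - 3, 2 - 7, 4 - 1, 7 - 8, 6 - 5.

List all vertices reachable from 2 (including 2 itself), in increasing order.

2, 7, 8

Start at 2.
Its neighbours: 7.
Then their neighbours: 8.
Nothing further is reachable.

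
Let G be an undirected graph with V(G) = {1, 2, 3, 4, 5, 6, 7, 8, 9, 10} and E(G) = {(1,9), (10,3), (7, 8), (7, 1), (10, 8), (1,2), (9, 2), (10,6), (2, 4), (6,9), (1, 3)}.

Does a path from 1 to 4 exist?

Yes

Explore from 1.
Distance 1: reach 2, 3, 7, 9.
Distance 2: reach 4, 6, 8, 10.
Found 4.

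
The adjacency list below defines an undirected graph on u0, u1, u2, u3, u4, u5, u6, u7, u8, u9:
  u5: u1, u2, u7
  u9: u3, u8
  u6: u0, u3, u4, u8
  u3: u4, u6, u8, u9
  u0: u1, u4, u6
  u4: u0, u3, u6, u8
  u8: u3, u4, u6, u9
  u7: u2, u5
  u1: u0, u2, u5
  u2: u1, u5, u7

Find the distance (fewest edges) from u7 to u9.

6

Distance 0: u7.
Distance 1: u2, u5.
Distance 2: u1.
Distance 3: u0.
Distance 4: u4, u6.
Distance 5: u3, u8.
Distance 6: u9 — contains u9.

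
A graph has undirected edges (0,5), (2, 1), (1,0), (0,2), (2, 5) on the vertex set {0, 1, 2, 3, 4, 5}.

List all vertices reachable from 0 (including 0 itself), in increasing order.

Start at 0.
Its neighbours: 1, 2, 5.
Nothing further is reachable.

0, 1, 2, 5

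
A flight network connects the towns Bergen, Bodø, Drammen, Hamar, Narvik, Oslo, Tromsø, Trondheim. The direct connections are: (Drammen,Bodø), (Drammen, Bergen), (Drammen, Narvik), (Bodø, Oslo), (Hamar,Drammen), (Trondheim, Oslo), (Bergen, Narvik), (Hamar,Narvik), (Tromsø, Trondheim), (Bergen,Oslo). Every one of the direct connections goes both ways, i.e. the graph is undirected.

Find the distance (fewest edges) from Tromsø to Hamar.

5

Distance 0: Tromsø.
Distance 1: Trondheim.
Distance 2: Oslo.
Distance 3: Bergen, Bodø.
Distance 4: Drammen, Narvik.
Distance 5: Hamar — contains Hamar.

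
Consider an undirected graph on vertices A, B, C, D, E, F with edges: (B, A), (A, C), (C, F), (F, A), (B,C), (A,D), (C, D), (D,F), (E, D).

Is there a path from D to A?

Yes

Explore from D.
Distance 1: reach A, C, E, F.
Found A.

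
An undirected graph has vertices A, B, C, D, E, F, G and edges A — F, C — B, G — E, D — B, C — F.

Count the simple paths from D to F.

1

D–B–C–F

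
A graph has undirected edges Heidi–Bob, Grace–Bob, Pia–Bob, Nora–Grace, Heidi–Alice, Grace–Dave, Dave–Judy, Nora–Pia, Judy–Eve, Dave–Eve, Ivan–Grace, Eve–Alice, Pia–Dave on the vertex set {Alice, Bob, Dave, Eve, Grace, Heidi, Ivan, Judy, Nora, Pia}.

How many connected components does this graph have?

1

From Alice: component {Alice, Bob, Dave, Eve, Grace, Heidi, Ivan, Judy, Nora, Pia}.
That's 1 component.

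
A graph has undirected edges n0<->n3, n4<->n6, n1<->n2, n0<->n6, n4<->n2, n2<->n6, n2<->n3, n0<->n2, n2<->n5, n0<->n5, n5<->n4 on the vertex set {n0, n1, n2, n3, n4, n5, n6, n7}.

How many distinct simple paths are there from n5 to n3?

n5–n0–n2–n3
n5–n0–n3
n5–n0–n6–n2–n3
n5–n0–n6–n4–n2–n3
n5–n2–n0–n3
n5–n2–n3
n5–n2–n4–n6–n0–n3
n5–n2–n6–n0–n3
n5–n4–n2–n0–n3
n5–n4–n2–n3
n5–n4–n2–n6–n0–n3
n5–n4–n6–n0–n2–n3
n5–n4–n6–n0–n3
n5–n4–n6–n2–n0–n3
n5–n4–n6–n2–n3

15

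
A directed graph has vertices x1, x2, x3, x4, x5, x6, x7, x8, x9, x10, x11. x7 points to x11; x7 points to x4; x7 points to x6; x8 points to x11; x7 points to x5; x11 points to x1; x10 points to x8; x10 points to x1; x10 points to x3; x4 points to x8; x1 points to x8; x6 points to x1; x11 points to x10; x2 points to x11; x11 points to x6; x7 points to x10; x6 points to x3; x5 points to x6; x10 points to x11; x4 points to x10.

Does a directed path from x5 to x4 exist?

Explore from x5.
Distance 1: reach x6.
Distance 2: reach x1, x3.
Distance 3: reach x8.
Distance 4: reach x11.
Distance 5: reach x10.
The search from x5 is exhausted; no directed path reaches x4.

No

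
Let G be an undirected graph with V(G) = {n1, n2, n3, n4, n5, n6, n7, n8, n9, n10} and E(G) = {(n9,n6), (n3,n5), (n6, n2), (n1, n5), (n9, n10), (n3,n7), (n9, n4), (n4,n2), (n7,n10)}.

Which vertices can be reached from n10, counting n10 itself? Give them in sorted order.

n1, n2, n3, n4, n5, n6, n7, n9, n10

Start at n10.
Its neighbours: n7, n9.
Then their neighbours: n3, n4, n6.
Then next layer: n2, n5.
Then next layer: n1.
Nothing further is reachable.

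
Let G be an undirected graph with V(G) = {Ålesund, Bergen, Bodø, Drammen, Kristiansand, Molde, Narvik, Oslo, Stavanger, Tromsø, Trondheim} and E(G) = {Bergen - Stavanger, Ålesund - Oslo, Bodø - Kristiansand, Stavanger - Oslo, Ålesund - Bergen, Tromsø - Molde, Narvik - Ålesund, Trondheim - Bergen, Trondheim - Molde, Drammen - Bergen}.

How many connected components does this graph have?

2

From Ålesund: component {Ålesund, Bergen, Drammen, Molde, Narvik, Oslo, Stavanger, Tromsø, Trondheim}.
From Bodø: component {Bodø, Kristiansand}.
That's 2 components.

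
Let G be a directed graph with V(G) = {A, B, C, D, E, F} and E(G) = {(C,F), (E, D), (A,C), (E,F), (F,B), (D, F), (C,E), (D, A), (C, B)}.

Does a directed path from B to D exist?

B has no outgoing edges, so nothing is reachable from it.

No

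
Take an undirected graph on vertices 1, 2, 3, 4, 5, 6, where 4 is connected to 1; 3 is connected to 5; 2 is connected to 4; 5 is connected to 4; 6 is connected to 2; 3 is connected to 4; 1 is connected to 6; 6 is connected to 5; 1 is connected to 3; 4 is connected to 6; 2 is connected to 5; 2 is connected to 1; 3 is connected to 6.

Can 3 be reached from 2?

Yes

Explore from 2.
Distance 1: reach 1, 4, 5, 6.
Distance 2: reach 3.
Found 3.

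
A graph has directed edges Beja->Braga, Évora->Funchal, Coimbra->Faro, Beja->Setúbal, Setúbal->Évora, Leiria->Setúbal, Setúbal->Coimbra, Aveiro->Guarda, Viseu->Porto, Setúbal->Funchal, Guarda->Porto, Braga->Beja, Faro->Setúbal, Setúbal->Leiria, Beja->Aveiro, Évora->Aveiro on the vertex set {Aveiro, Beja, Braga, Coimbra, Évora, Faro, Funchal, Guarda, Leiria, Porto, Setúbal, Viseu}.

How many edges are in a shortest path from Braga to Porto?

Distance 0: Braga.
Distance 1: Beja.
Distance 2: Aveiro, Setúbal.
Distance 3: Coimbra, Évora, Funchal, Guarda, Leiria.
Distance 4: Faro, Porto — contains Porto.

4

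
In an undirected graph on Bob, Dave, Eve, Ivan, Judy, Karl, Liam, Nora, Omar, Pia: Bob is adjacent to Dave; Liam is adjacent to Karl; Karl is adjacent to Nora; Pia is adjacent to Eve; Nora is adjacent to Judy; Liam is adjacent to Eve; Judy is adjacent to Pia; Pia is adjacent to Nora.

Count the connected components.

From Bob: component {Bob, Dave}.
From Eve: component {Eve, Judy, Karl, Liam, Nora, Pia}.
From Ivan: component {Ivan}.
From Omar: component {Omar}.
That's 4 components.

4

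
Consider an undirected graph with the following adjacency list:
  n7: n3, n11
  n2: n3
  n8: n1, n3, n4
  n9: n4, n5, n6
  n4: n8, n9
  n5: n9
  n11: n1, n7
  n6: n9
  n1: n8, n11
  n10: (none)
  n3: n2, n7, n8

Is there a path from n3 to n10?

No

Explore from n3.
Distance 1: reach n2, n7, n8.
Distance 2: reach n1, n4, n11.
Distance 3: reach n9.
Distance 4: reach n5, n6.
The search is exhausted without reaching n10; it lies in a different component.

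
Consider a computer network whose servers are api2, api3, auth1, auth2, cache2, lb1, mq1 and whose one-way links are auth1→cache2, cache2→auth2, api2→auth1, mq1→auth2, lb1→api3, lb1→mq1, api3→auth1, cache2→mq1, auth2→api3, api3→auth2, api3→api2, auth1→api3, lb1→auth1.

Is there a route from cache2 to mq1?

Yes

Explore from cache2.
Distance 1: reach auth2, mq1.
Found mq1.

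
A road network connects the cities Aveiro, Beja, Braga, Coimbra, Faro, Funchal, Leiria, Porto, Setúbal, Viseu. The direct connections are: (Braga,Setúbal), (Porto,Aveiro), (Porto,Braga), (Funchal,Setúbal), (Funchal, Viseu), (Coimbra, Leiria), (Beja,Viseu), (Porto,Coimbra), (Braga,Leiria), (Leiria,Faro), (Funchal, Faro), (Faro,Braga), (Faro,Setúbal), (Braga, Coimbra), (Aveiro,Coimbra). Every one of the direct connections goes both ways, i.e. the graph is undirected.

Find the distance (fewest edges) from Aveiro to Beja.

Distance 0: Aveiro.
Distance 1: Coimbra, Porto.
Distance 2: Braga, Leiria.
Distance 3: Faro, Setúbal.
Distance 4: Funchal.
Distance 5: Viseu.
Distance 6: Beja — contains Beja.

6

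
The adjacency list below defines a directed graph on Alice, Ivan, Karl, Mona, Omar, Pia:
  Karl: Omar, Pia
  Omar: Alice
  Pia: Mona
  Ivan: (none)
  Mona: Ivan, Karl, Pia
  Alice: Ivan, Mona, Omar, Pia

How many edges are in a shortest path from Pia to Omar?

Distance 0: Pia.
Distance 1: Mona.
Distance 2: Ivan, Karl.
Distance 3: Omar — contains Omar.

3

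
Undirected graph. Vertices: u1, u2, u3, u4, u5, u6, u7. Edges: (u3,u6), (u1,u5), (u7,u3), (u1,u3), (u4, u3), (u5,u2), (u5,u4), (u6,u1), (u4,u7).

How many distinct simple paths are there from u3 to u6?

u3–u1–u6
u3–u4–u5–u1–u6
u3–u6
u3–u7–u4–u5–u1–u6

4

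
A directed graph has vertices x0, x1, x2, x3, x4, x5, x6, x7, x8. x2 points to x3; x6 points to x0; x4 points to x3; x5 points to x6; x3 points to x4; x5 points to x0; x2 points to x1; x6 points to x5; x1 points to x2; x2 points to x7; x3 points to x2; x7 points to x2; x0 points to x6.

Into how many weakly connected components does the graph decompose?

3

From x0: component {x0, x5, x6}.
From x1: component {x1, x2, x3, x4, x7}.
From x8: component {x8}.
That's 3 components.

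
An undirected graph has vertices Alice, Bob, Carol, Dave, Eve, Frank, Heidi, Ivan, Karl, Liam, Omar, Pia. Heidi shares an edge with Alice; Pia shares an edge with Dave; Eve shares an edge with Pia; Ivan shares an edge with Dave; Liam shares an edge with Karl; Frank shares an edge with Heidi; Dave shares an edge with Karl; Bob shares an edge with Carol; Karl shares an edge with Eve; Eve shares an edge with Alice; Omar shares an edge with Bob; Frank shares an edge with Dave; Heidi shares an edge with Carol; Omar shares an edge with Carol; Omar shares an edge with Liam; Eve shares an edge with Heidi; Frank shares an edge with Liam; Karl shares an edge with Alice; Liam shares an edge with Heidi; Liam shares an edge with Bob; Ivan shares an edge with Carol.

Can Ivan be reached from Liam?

Explore from Liam.
Distance 1: reach Bob, Frank, Heidi, Karl, Omar.
Distance 2: reach Alice, Carol, Dave, Eve.
Distance 3: reach Ivan, Pia.
Found Ivan.

Yes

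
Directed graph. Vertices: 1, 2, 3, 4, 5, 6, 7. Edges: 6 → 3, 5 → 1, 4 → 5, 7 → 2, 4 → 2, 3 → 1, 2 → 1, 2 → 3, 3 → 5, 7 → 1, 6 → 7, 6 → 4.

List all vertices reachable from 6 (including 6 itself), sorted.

Start at 6.
Its neighbours: 3, 4, 7.
Then their neighbours: 1, 2, 5.
Every vertex is now reached.

1, 2, 3, 4, 5, 6, 7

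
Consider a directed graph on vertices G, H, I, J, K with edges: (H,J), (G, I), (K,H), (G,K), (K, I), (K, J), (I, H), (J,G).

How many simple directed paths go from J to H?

3

J→G→I→H
J→G→K→H
J→G→K→I→H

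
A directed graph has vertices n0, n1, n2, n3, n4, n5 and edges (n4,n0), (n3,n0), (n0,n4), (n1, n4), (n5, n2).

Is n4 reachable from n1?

Yes

Explore from n1.
Distance 1: reach n4.
Found n4.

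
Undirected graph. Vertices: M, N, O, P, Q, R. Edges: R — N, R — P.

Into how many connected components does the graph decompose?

4

From M: component {M}.
From N: component {N, P, R}.
From O: component {O}.
From Q: component {Q}.
That's 4 components.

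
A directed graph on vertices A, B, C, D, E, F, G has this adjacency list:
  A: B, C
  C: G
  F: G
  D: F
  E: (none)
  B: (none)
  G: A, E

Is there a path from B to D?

No

B has no outgoing edges, so nothing is reachable from it.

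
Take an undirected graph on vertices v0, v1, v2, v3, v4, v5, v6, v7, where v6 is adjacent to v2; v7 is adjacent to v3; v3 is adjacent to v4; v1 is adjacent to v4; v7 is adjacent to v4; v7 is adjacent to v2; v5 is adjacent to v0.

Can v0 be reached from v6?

Explore from v6.
Distance 1: reach v2.
Distance 2: reach v7.
Distance 3: reach v3, v4.
Distance 4: reach v1.
The search is exhausted without reaching v0; it lies in a different component.

No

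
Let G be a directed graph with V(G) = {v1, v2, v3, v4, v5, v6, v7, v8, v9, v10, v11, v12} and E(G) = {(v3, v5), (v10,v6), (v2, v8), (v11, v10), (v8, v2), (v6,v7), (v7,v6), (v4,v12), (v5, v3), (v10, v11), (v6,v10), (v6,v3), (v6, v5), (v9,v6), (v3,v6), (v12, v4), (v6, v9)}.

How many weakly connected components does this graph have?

4

From v1: component {v1}.
From v2: component {v2, v8}.
From v3: component {v3, v5, v6, v7, v9, v10, v11}.
From v4: component {v4, v12}.
That's 4 components.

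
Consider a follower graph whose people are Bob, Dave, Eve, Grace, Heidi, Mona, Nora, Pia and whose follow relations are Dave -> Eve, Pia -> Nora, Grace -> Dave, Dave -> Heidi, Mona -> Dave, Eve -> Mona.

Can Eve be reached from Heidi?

Heidi has no outgoing edges, so nothing is reachable from it.

No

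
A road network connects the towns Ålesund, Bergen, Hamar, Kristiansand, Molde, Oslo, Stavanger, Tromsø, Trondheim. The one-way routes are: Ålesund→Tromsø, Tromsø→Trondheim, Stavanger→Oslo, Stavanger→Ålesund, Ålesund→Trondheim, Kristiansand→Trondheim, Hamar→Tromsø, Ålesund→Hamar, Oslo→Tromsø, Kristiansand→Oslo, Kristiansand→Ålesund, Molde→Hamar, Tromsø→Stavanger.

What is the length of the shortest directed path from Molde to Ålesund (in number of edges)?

Distance 0: Molde.
Distance 1: Hamar.
Distance 2: Tromsø.
Distance 3: Stavanger, Trondheim.
Distance 4: Ålesund, Oslo — contains Ålesund.

4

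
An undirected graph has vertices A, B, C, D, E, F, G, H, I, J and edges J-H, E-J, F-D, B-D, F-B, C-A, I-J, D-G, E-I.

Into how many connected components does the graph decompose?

From A: component {A, C}.
From B: component {B, D, F, G}.
From E: component {E, H, I, J}.
That's 3 components.

3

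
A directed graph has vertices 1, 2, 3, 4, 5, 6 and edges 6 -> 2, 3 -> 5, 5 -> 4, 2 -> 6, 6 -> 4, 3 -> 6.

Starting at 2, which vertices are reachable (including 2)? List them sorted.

2, 4, 6

Start at 2.
Its neighbours: 6.
Then their neighbours: 4.
Nothing further is reachable.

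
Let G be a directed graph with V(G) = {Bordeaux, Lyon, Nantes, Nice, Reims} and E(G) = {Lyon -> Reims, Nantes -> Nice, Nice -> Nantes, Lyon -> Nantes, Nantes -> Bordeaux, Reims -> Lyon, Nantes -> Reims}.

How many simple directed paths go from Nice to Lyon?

1

Nice→Nantes→Reims→Lyon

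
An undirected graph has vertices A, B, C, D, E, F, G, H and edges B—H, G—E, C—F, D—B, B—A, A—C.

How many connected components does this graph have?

From A: component {A, B, C, D, F, H}.
From E: component {E, G}.
That's 2 components.

2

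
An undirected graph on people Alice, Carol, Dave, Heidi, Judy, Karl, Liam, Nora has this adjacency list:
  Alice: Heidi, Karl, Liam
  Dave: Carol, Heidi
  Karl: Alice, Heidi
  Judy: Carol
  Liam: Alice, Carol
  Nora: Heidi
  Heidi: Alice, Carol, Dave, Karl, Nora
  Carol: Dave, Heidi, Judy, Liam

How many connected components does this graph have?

From Alice: component {Alice, Carol, Dave, Heidi, Judy, Karl, Liam, Nora}.
That's 1 component.

1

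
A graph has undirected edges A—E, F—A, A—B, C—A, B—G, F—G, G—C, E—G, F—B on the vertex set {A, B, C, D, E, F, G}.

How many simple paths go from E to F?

10

E–A–B–F
E–A–B–G–F
E–A–C–G–B–F
E–A–C–G–F
E–A–F
E–G–B–A–F
E–G–B–F
E–G–C–A–B–F
E–G–C–A–F
E–G–F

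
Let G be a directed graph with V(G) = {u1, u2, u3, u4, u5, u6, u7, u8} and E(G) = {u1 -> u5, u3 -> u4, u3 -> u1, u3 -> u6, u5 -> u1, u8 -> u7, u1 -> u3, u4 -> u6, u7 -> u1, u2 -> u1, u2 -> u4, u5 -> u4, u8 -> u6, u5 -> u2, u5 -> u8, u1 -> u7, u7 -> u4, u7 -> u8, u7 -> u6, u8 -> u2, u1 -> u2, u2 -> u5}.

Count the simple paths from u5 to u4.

14

u5→u1→u2→u4
u5→u1→u3→u4
u5→u1→u7→u4
u5→u1→u7→u8→u2→u4
u5→u2→u1→u3→u4
u5→u2→u1→u7→u4
u5→u2→u4
u5→u4
u5→u8→u2→u1→u3→u4
u5→u8→u2→u1→u7→u4
u5→u8→u2→u4
u5→u8→u7→u1→u2→u4
u5→u8→u7→u1→u3→u4
u5→u8→u7→u4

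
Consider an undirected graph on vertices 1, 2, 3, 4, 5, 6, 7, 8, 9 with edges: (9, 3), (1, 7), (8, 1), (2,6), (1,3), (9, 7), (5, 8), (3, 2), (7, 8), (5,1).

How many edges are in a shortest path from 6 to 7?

Distance 0: 6.
Distance 1: 2.
Distance 2: 3.
Distance 3: 1, 9.
Distance 4: 5, 7, 8 — contains 7.

4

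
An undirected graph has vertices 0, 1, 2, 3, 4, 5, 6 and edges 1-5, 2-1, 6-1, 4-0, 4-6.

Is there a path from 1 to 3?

No

Explore from 1.
Distance 1: reach 2, 5, 6.
Distance 2: reach 4.
Distance 3: reach 0.
The search is exhausted without reaching 3; it lies in a different component.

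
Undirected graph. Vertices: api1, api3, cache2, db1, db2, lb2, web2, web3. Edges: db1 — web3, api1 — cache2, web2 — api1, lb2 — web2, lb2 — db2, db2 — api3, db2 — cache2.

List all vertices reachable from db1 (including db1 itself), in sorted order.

db1, web3

Start at db1.
Its neighbours: web3.
Nothing further is reachable.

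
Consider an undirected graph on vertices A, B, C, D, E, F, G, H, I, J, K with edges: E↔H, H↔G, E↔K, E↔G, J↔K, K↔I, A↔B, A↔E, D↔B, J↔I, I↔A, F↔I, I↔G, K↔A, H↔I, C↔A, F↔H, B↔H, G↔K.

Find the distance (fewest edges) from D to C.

Distance 0: D.
Distance 1: B.
Distance 2: A, H.
Distance 3: C, E, F, G, I, K — contains C.

3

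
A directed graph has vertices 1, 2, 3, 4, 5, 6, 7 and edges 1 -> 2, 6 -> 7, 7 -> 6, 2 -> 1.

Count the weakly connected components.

5

From 1: component {1, 2}.
From 3: component {3}.
From 4: component {4}.
From 5: component {5}.
From 6: component {6, 7}.
That's 5 components.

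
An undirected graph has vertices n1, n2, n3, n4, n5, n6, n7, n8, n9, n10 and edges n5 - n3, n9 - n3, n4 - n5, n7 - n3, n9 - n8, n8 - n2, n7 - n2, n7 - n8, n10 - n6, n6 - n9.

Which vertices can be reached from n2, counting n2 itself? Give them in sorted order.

Start at n2.
Its neighbours: n7, n8.
Then their neighbours: n3, n9.
Then next layer: n5, n6.
Then next layer: n4, n10.
Nothing further is reachable.

n2, n3, n4, n5, n6, n7, n8, n9, n10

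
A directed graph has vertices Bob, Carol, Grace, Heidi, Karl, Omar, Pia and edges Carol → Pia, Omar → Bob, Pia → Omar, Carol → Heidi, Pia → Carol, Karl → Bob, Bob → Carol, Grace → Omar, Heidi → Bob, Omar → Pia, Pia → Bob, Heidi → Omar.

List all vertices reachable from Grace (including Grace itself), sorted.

Start at Grace.
Its neighbours: Omar.
Then their neighbours: Bob, Pia.
Then next layer: Carol.
Then next layer: Heidi.
Nothing further is reachable.

Bob, Carol, Grace, Heidi, Omar, Pia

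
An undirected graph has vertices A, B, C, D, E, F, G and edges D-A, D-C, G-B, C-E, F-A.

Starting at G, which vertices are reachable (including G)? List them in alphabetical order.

Start at G.
Its neighbours: B.
Nothing further is reachable.

B, G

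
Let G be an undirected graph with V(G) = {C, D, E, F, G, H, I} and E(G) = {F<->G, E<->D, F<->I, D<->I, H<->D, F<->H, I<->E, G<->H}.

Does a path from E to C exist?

Explore from E.
Distance 1: reach D, I.
Distance 2: reach F, H.
Distance 3: reach G.
The search is exhausted without reaching C; it lies in a different component.

No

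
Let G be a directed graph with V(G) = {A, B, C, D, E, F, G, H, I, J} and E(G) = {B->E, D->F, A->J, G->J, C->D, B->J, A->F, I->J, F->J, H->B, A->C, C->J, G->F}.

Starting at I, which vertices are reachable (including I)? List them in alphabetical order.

I, J

Start at I.
Its neighbours: J.
Nothing further is reachable.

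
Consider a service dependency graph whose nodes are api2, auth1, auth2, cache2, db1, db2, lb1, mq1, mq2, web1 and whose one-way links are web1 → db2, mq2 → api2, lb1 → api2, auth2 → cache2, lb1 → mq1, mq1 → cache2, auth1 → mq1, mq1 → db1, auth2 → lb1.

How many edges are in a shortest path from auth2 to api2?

2

Distance 0: auth2.
Distance 1: cache2, lb1.
Distance 2: api2, mq1 — contains api2.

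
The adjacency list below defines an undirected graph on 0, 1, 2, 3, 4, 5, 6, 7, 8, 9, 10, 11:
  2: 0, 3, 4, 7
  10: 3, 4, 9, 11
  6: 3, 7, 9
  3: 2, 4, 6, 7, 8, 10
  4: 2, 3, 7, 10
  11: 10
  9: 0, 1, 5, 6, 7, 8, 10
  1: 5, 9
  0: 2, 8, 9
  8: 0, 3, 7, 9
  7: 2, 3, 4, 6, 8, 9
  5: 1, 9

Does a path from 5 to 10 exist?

Yes

Explore from 5.
Distance 1: reach 1, 9.
Distance 2: reach 0, 6, 7, 8, 10.
Found 10.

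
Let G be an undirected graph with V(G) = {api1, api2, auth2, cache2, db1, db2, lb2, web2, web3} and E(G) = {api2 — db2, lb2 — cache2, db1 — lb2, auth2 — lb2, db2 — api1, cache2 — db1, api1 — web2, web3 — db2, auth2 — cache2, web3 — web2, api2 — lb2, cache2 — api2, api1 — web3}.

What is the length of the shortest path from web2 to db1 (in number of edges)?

Distance 0: web2.
Distance 1: api1, web3.
Distance 2: db2.
Distance 3: api2.
Distance 4: cache2, lb2.
Distance 5: auth2, db1 — contains db1.

5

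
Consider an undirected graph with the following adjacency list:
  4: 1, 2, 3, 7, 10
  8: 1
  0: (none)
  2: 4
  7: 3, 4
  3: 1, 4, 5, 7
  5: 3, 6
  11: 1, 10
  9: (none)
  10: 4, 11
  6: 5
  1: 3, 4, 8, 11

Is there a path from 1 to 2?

Yes

Explore from 1.
Distance 1: reach 3, 4, 8, 11.
Distance 2: reach 2, 5, 7, 10.
Found 2.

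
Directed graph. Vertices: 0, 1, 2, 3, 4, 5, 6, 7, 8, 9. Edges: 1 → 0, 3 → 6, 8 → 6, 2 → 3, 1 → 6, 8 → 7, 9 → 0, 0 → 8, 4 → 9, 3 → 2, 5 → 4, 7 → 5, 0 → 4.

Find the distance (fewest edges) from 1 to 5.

Distance 0: 1.
Distance 1: 0, 6.
Distance 2: 4, 8.
Distance 3: 7, 9.
Distance 4: 5 — contains 5.

4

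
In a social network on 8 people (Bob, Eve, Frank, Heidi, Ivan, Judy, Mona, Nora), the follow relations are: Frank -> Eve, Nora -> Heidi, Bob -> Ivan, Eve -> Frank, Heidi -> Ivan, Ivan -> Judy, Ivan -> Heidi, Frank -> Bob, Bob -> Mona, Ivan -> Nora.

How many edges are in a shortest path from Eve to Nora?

4

Distance 0: Eve.
Distance 1: Frank.
Distance 2: Bob.
Distance 3: Ivan, Mona.
Distance 4: Heidi, Judy, Nora — contains Nora.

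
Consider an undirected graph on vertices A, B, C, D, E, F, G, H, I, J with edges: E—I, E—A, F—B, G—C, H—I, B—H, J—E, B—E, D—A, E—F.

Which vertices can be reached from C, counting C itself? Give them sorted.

C, G

Start at C.
Its neighbours: G.
Nothing further is reachable.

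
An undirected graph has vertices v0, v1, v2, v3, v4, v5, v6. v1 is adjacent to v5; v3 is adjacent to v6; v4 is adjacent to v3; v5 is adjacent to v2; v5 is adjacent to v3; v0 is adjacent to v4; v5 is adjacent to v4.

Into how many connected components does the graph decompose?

From v0: component {v0, v1, v2, v3, v4, v5, v6}.
That's 1 component.

1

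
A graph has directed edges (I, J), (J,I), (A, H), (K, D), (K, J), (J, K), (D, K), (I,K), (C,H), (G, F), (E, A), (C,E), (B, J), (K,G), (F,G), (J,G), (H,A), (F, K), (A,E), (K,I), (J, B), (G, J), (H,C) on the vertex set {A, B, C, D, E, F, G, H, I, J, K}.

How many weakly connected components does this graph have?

2

From A: component {A, C, E, H}.
From B: component {B, D, F, G, I, J, K}.
That's 2 components.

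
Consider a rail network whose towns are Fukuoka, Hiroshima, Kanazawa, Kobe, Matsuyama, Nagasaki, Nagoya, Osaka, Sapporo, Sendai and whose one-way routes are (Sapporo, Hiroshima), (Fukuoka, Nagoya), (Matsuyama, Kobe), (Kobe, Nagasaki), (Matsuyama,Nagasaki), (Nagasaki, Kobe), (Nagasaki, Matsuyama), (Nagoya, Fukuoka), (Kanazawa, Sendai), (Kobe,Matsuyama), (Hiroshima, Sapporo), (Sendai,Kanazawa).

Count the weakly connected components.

5

From Fukuoka: component {Fukuoka, Nagoya}.
From Hiroshima: component {Hiroshima, Sapporo}.
From Kanazawa: component {Kanazawa, Sendai}.
From Kobe: component {Kobe, Matsuyama, Nagasaki}.
From Osaka: component {Osaka}.
That's 5 components.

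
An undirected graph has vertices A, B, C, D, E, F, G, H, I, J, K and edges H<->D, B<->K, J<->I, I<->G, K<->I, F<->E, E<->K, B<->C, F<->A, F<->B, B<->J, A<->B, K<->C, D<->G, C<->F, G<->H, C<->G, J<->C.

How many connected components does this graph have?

From A: component {A, B, C, D, E, F, G, H, I, J, K}.
That's 1 component.

1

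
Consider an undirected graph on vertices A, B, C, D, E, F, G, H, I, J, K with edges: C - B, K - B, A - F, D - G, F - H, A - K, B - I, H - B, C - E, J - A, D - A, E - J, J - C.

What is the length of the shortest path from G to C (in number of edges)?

Distance 0: G.
Distance 1: D.
Distance 2: A.
Distance 3: F, J, K.
Distance 4: B, C, E, H — contains C.

4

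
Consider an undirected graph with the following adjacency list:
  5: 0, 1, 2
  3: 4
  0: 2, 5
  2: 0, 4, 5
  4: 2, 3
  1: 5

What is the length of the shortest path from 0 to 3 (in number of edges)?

Distance 0: 0.
Distance 1: 2, 5.
Distance 2: 1, 4.
Distance 3: 3 — contains 3.

3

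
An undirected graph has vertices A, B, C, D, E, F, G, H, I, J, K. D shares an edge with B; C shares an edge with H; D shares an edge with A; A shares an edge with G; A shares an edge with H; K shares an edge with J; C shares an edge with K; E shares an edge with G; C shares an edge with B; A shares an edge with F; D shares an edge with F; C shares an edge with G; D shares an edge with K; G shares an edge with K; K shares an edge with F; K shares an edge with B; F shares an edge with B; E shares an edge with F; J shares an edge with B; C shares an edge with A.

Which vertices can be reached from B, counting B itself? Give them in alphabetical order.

Start at B.
Its neighbours: C, D, F, J, K.
Then their neighbours: A, E, G, H.
Nothing further is reachable.

A, B, C, D, E, F, G, H, J, K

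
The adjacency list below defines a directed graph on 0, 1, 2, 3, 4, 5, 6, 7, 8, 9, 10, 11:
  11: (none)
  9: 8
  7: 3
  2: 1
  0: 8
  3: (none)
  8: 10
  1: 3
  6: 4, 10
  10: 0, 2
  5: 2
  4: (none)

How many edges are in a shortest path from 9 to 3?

5

Distance 0: 9.
Distance 1: 8.
Distance 2: 10.
Distance 3: 0, 2.
Distance 4: 1.
Distance 5: 3 — contains 3.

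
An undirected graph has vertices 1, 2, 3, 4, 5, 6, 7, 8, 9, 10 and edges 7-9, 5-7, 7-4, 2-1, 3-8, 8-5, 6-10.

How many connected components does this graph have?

3

From 1: component {1, 2}.
From 3: component {3, 4, 5, 7, 8, 9}.
From 6: component {6, 10}.
That's 3 components.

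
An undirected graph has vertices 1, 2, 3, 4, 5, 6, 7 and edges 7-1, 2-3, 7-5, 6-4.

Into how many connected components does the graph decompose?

From 1: component {1, 5, 7}.
From 2: component {2, 3}.
From 4: component {4, 6}.
That's 3 components.

3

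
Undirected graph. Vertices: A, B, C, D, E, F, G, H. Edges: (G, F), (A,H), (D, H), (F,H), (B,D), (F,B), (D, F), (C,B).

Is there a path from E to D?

No

E has no edges, so nothing is reachable from it.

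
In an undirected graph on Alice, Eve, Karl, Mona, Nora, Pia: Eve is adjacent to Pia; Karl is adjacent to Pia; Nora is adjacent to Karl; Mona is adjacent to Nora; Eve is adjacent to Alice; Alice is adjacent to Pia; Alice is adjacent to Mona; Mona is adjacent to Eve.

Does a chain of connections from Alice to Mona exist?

Yes

Explore from Alice.
Distance 1: reach Eve, Mona, Pia.
Found Mona.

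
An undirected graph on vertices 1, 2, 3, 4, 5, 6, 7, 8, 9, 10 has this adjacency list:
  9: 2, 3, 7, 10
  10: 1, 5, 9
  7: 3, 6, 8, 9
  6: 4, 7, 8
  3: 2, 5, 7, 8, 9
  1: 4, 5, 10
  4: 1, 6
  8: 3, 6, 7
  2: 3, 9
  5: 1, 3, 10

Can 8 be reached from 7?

Explore from 7.
Distance 1: reach 3, 6, 8, 9.
Found 8.

Yes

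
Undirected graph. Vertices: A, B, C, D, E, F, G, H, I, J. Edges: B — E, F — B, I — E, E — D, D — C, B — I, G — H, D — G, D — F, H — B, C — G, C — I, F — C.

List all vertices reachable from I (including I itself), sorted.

B, C, D, E, F, G, H, I

Start at I.
Its neighbours: B, C, E.
Then their neighbours: D, F, G, H.
Nothing further is reachable.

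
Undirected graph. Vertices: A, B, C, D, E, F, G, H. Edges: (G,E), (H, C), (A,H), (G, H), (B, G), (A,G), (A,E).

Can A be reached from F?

F has no edges, so nothing is reachable from it.

No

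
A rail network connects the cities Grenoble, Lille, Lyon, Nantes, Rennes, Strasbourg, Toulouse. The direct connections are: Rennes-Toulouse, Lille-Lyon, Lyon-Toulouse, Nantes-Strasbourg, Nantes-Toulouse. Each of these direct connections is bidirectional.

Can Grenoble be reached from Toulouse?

No

Explore from Toulouse.
Distance 1: reach Lyon, Nantes, Rennes.
Distance 2: reach Lille, Strasbourg.
The search is exhausted without reaching Grenoble; it lies in a different component.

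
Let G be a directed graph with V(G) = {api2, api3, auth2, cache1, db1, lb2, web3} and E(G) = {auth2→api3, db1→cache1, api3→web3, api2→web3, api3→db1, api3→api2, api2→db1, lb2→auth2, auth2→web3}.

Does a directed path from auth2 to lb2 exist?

Explore from auth2.
Distance 1: reach api3, web3.
Distance 2: reach api2, db1.
Distance 3: reach cache1.
The search from auth2 is exhausted; no directed path reaches lb2.

No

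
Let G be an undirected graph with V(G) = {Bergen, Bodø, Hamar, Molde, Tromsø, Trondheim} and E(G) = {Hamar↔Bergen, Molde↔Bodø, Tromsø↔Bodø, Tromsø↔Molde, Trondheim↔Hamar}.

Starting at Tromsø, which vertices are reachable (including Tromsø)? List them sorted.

Bodø, Molde, Tromsø

Start at Tromsø.
Its neighbours: Bodø, Molde.
Nothing further is reachable.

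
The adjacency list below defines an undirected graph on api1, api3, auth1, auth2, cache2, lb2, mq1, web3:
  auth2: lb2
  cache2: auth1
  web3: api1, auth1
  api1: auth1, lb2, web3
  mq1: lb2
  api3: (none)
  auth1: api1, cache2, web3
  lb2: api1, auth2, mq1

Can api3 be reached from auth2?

No

Explore from auth2.
Distance 1: reach lb2.
Distance 2: reach api1, mq1.
Distance 3: reach auth1, web3.
Distance 4: reach cache2.
The search is exhausted without reaching api3; it lies in a different component.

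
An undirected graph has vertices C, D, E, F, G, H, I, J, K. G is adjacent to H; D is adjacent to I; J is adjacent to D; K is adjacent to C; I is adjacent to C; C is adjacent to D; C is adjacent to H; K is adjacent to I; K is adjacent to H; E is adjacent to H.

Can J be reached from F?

F has no edges, so nothing is reachable from it.

No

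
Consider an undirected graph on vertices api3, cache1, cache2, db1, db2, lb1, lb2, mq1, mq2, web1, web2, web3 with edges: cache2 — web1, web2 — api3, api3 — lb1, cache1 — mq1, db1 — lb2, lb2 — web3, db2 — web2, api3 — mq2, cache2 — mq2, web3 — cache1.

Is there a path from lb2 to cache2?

Explore from lb2.
Distance 1: reach db1, web3.
Distance 2: reach cache1.
Distance 3: reach mq1.
The search is exhausted without reaching cache2; it lies in a different component.

No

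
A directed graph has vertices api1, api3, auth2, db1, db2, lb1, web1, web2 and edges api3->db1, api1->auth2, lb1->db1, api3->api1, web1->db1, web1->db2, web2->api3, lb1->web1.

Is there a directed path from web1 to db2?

Explore from web1.
Distance 1: reach db1, db2.
Found db2.

Yes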